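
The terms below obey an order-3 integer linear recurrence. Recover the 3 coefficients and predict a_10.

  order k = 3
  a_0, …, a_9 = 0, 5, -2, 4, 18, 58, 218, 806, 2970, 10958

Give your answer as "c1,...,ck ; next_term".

3,2,2 ; 40426

  a_3 = 3·-2 + 2·5 + 2·0 = 4
  a_4 = 3·4 + 2·-2 + 2·5 = 18
  a_5 = 3·18 + 2·4 + 2·-2 = 58
  a_6 = 3·58 + 2·18 + 2·4 = 218
  a_7 = 3·218 + 2·58 + 2·18 = 806
  a_8 = 3·806 + 2·218 + 2·58 = 2970
  a_9 = 3·2970 + 2·806 + 2·218 = 10958
  a_10 = 3·10958 + 2·2970 + 2·806 = 40426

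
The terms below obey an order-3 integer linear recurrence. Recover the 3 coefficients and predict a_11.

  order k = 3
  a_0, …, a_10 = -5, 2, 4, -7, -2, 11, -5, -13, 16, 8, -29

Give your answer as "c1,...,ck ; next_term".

  a_3 = 0·4 + -1·2 + 1·-5 = -7
  a_4 = 0·-7 + -1·4 + 1·2 = -2
  a_5 = 0·-2 + -1·-7 + 1·4 = 11
  a_6 = 0·11 + -1·-2 + 1·-7 = -5
  a_7 = 0·-5 + -1·11 + 1·-2 = -13
  a_8 = 0·-13 + -1·-5 + 1·11 = 16
  a_9 = 0·16 + -1·-13 + 1·-5 = 8
  a_10 = 0·8 + -1·16 + 1·-13 = -29
  a_11 = 0·-29 + -1·8 + 1·16 = 8

0,-1,1 ; 8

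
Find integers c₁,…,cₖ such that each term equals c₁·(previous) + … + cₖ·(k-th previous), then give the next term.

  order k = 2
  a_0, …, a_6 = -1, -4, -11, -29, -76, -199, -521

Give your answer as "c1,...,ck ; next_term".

  a_2 = 3·-4 + -1·-1 = -11
  a_3 = 3·-11 + -1·-4 = -29
  a_4 = 3·-29 + -1·-11 = -76
  a_5 = 3·-76 + -1·-29 = -199
  a_6 = 3·-199 + -1·-76 = -521
  a_7 = 3·-521 + -1·-199 = -1364

3,-1 ; -1364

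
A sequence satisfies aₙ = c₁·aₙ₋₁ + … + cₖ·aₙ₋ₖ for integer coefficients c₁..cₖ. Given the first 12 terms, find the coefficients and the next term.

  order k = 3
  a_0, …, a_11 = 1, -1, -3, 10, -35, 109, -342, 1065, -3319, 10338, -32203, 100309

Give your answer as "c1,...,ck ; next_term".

-3,1,2 ; -312454

  a_3 = -3·-3 + 1·-1 + 2·1 = 10
  a_4 = -3·10 + 1·-3 + 2·-1 = -35
  a_5 = -3·-35 + 1·10 + 2·-3 = 109
  a_6 = -3·109 + 1·-35 + 2·10 = -342
  a_7 = -3·-342 + 1·109 + 2·-35 = 1065
  a_8 = -3·1065 + 1·-342 + 2·109 = -3319
  a_9 = -3·-3319 + 1·1065 + 2·-342 = 10338
  a_10 = -3·10338 + 1·-3319 + 2·1065 = -32203
  a_11 = -3·-32203 + 1·10338 + 2·-3319 = 100309
  a_12 = -3·100309 + 1·-32203 + 2·10338 = -312454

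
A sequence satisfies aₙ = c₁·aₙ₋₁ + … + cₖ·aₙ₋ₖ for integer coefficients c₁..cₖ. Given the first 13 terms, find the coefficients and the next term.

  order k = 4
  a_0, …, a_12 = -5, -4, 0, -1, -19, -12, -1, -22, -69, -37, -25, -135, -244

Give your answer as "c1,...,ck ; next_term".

0,0,1,3 ; -136

  a_4 = 0·-1 + 0·0 + 1·-4 + 3·-5 = -19
  a_5 = 0·-19 + 0·-1 + 1·0 + 3·-4 = -12
  a_6 = 0·-12 + 0·-19 + 1·-1 + 3·0 = -1
  a_7 = 0·-1 + 0·-12 + 1·-19 + 3·-1 = -22
  a_8 = 0·-22 + 0·-1 + 1·-12 + 3·-19 = -69
  a_9 = 0·-69 + 0·-22 + 1·-1 + 3·-12 = -37
  a_10 = 0·-37 + 0·-69 + 1·-22 + 3·-1 = -25
  a_11 = 0·-25 + 0·-37 + 1·-69 + 3·-22 = -135
  a_12 = 0·-135 + 0·-25 + 1·-37 + 3·-69 = -244
  a_13 = 0·-244 + 0·-135 + 1·-25 + 3·-37 = -136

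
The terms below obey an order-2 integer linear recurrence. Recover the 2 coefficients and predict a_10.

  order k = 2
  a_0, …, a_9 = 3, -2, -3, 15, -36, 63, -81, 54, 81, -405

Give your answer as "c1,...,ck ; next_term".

-3,-3 ; 972

  a_2 = -3·-2 + -3·3 = -3
  a_3 = -3·-3 + -3·-2 = 15
  a_4 = -3·15 + -3·-3 = -36
  a_5 = -3·-36 + -3·15 = 63
  a_6 = -3·63 + -3·-36 = -81
  a_7 = -3·-81 + -3·63 = 54
  a_8 = -3·54 + -3·-81 = 81
  a_9 = -3·81 + -3·54 = -405
  a_10 = -3·-405 + -3·81 = 972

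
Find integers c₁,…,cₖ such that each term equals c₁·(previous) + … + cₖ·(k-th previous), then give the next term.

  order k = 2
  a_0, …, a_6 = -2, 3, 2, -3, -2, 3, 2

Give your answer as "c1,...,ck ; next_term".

  a_2 = 0·3 + -1·-2 = 2
  a_3 = 0·2 + -1·3 = -3
  a_4 = 0·-3 + -1·2 = -2
  a_5 = 0·-2 + -1·-3 = 3
  a_6 = 0·3 + -1·-2 = 2
  a_7 = 0·2 + -1·3 = -3

0,-1 ; -3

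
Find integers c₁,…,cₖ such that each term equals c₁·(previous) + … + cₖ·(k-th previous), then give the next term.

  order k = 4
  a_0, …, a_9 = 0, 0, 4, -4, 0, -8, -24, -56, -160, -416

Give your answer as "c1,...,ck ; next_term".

  a_4 = 2·-4 + 2·4 + 0·0 + -2·0 = 0
  a_5 = 2·0 + 2·-4 + 0·4 + -2·0 = -8
  a_6 = 2·-8 + 2·0 + 0·-4 + -2·4 = -24
  a_7 = 2·-24 + 2·-8 + 0·0 + -2·-4 = -56
  a_8 = 2·-56 + 2·-24 + 0·-8 + -2·0 = -160
  a_9 = 2·-160 + 2·-56 + 0·-24 + -2·-8 = -416
  a_10 = 2·-416 + 2·-160 + 0·-56 + -2·-24 = -1104

2,2,0,-2 ; -1104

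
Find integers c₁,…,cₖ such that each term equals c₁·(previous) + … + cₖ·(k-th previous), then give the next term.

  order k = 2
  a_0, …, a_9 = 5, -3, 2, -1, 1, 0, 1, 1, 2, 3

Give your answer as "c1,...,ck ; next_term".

  a_2 = 1·-3 + 1·5 = 2
  a_3 = 1·2 + 1·-3 = -1
  a_4 = 1·-1 + 1·2 = 1
  a_5 = 1·1 + 1·-1 = 0
  a_6 = 1·0 + 1·1 = 1
  a_7 = 1·1 + 1·0 = 1
  a_8 = 1·1 + 1·1 = 2
  a_9 = 1·2 + 1·1 = 3
  a_10 = 1·3 + 1·2 = 5

1,1 ; 5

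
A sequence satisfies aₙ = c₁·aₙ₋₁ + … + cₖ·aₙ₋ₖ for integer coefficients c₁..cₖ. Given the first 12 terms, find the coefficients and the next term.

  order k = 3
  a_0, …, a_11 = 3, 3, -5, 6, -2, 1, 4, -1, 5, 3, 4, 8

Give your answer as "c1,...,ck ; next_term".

  a_3 = 0·-5 + 1·3 + 1·3 = 6
  a_4 = 0·6 + 1·-5 + 1·3 = -2
  a_5 = 0·-2 + 1·6 + 1·-5 = 1
  a_6 = 0·1 + 1·-2 + 1·6 = 4
  a_7 = 0·4 + 1·1 + 1·-2 = -1
  a_8 = 0·-1 + 1·4 + 1·1 = 5
  a_9 = 0·5 + 1·-1 + 1·4 = 3
  a_10 = 0·3 + 1·5 + 1·-1 = 4
  a_11 = 0·4 + 1·3 + 1·5 = 8
  a_12 = 0·8 + 1·4 + 1·3 = 7

0,1,1 ; 7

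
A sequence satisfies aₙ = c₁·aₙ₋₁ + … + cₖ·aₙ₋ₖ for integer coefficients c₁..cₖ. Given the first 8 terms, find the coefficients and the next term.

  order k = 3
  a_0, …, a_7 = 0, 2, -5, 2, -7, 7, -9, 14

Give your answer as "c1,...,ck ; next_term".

  a_3 = 0·-5 + 1·2 + -1·0 = 2
  a_4 = 0·2 + 1·-5 + -1·2 = -7
  a_5 = 0·-7 + 1·2 + -1·-5 = 7
  a_6 = 0·7 + 1·-7 + -1·2 = -9
  a_7 = 0·-9 + 1·7 + -1·-7 = 14
  a_8 = 0·14 + 1·-9 + -1·7 = -16

0,1,-1 ; -16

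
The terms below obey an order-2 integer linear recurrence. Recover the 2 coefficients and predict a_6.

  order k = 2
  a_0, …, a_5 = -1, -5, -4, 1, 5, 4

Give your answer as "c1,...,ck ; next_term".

1,-1 ; -1

  a_2 = 1·-5 + -1·-1 = -4
  a_3 = 1·-4 + -1·-5 = 1
  a_4 = 1·1 + -1·-4 = 5
  a_5 = 1·5 + -1·1 = 4
  a_6 = 1·4 + -1·5 = -1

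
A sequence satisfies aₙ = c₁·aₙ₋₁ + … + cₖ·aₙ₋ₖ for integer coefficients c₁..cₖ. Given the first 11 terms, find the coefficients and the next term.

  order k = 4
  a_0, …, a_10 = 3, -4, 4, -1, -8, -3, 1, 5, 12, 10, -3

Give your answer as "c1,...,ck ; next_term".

  a_4 = 1·-1 + -1·4 + 0·-4 + -1·3 = -8
  a_5 = 1·-8 + -1·-1 + 0·4 + -1·-4 = -3
  a_6 = 1·-3 + -1·-8 + 0·-1 + -1·4 = 1
  a_7 = 1·1 + -1·-3 + 0·-8 + -1·-1 = 5
  a_8 = 1·5 + -1·1 + 0·-3 + -1·-8 = 12
  a_9 = 1·12 + -1·5 + 0·1 + -1·-3 = 10
  a_10 = 1·10 + -1·12 + 0·5 + -1·1 = -3
  a_11 = 1·-3 + -1·10 + 0·12 + -1·5 = -18

1,-1,0,-1 ; -18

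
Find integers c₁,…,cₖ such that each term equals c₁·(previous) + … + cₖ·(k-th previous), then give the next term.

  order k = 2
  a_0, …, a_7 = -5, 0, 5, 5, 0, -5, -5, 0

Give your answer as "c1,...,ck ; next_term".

  a_2 = 1·0 + -1·-5 = 5
  a_3 = 1·5 + -1·0 = 5
  a_4 = 1·5 + -1·5 = 0
  a_5 = 1·0 + -1·5 = -5
  a_6 = 1·-5 + -1·0 = -5
  a_7 = 1·-5 + -1·-5 = 0
  a_8 = 1·0 + -1·-5 = 5

1,-1 ; 5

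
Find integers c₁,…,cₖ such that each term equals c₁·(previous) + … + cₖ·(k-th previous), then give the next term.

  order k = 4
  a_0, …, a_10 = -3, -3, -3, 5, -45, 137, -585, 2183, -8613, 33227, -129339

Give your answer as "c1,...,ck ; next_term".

-3,4,3,3 ; 501635

  a_4 = -3·5 + 4·-3 + 3·-3 + 3·-3 = -45
  a_5 = -3·-45 + 4·5 + 3·-3 + 3·-3 = 137
  a_6 = -3·137 + 4·-45 + 3·5 + 3·-3 = -585
  a_7 = -3·-585 + 4·137 + 3·-45 + 3·5 = 2183
  a_8 = -3·2183 + 4·-585 + 3·137 + 3·-45 = -8613
  a_9 = -3·-8613 + 4·2183 + 3·-585 + 3·137 = 33227
  a_10 = -3·33227 + 4·-8613 + 3·2183 + 3·-585 = -129339
  a_11 = -3·-129339 + 4·33227 + 3·-8613 + 3·2183 = 501635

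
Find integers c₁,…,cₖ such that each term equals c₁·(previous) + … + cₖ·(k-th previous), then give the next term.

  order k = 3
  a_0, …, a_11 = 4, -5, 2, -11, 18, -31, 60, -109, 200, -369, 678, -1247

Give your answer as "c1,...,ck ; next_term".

  a_3 = -1·2 + 1·-5 + -1·4 = -11
  a_4 = -1·-11 + 1·2 + -1·-5 = 18
  a_5 = -1·18 + 1·-11 + -1·2 = -31
  a_6 = -1·-31 + 1·18 + -1·-11 = 60
  a_7 = -1·60 + 1·-31 + -1·18 = -109
  a_8 = -1·-109 + 1·60 + -1·-31 = 200
  a_9 = -1·200 + 1·-109 + -1·60 = -369
  a_10 = -1·-369 + 1·200 + -1·-109 = 678
  a_11 = -1·678 + 1·-369 + -1·200 = -1247
  a_12 = -1·-1247 + 1·678 + -1·-369 = 2294

-1,1,-1 ; 2294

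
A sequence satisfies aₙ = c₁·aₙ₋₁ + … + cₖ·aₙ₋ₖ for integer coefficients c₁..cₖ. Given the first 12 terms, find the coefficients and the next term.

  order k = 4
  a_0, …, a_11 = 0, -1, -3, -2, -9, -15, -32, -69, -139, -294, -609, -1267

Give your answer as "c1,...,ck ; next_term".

1,2,1,-1 ; -2640

  a_4 = 1·-2 + 2·-3 + 1·-1 + -1·0 = -9
  a_5 = 1·-9 + 2·-2 + 1·-3 + -1·-1 = -15
  a_6 = 1·-15 + 2·-9 + 1·-2 + -1·-3 = -32
  a_7 = 1·-32 + 2·-15 + 1·-9 + -1·-2 = -69
  a_8 = 1·-69 + 2·-32 + 1·-15 + -1·-9 = -139
  a_9 = 1·-139 + 2·-69 + 1·-32 + -1·-15 = -294
  a_10 = 1·-294 + 2·-139 + 1·-69 + -1·-32 = -609
  a_11 = 1·-609 + 2·-294 + 1·-139 + -1·-69 = -1267
  a_12 = 1·-1267 + 2·-609 + 1·-294 + -1·-139 = -2640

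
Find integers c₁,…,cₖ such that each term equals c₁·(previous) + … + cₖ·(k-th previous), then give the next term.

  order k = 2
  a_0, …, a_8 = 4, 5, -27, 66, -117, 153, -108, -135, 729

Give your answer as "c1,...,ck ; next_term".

  a_2 = -3·5 + -3·4 = -27
  a_3 = -3·-27 + -3·5 = 66
  a_4 = -3·66 + -3·-27 = -117
  a_5 = -3·-117 + -3·66 = 153
  a_6 = -3·153 + -3·-117 = -108
  a_7 = -3·-108 + -3·153 = -135
  a_8 = -3·-135 + -3·-108 = 729
  a_9 = -3·729 + -3·-135 = -1782

-3,-3 ; -1782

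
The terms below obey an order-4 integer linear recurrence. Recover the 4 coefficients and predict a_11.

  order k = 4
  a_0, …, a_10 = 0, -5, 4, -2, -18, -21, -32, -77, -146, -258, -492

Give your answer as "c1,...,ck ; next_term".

  a_4 = 2·-2 + -1·4 + 2·-5 + -1·0 = -18
  a_5 = 2·-18 + -1·-2 + 2·4 + -1·-5 = -21
  a_6 = 2·-21 + -1·-18 + 2·-2 + -1·4 = -32
  a_7 = 2·-32 + -1·-21 + 2·-18 + -1·-2 = -77
  a_8 = 2·-77 + -1·-32 + 2·-21 + -1·-18 = -146
  a_9 = 2·-146 + -1·-77 + 2·-32 + -1·-21 = -258
  a_10 = 2·-258 + -1·-146 + 2·-77 + -1·-32 = -492
  a_11 = 2·-492 + -1·-258 + 2·-146 + -1·-77 = -941

2,-1,2,-1 ; -941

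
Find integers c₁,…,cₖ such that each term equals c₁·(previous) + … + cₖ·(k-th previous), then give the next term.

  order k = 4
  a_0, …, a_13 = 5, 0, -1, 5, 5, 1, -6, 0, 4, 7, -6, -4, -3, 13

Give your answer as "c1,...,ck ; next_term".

  a_4 = 0·5 + 0·-1 + -1·0 + 1·5 = 5
  a_5 = 0·5 + 0·5 + -1·-1 + 1·0 = 1
  a_6 = 0·1 + 0·5 + -1·5 + 1·-1 = -6
  a_7 = 0·-6 + 0·1 + -1·5 + 1·5 = 0
  a_8 = 0·0 + 0·-6 + -1·1 + 1·5 = 4
  a_9 = 0·4 + 0·0 + -1·-6 + 1·1 = 7
  a_10 = 0·7 + 0·4 + -1·0 + 1·-6 = -6
  a_11 = 0·-6 + 0·7 + -1·4 + 1·0 = -4
  a_12 = 0·-4 + 0·-6 + -1·7 + 1·4 = -3
  a_13 = 0·-3 + 0·-4 + -1·-6 + 1·7 = 13
  a_14 = 0·13 + 0·-3 + -1·-4 + 1·-6 = -2

0,0,-1,1 ; -2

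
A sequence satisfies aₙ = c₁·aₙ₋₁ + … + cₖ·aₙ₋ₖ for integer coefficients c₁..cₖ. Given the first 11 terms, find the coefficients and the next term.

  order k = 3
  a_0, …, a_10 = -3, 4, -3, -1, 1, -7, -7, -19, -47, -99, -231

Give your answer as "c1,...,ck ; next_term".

1,2,2 ; -523

  a_3 = 1·-3 + 2·4 + 2·-3 = -1
  a_4 = 1·-1 + 2·-3 + 2·4 = 1
  a_5 = 1·1 + 2·-1 + 2·-3 = -7
  a_6 = 1·-7 + 2·1 + 2·-1 = -7
  a_7 = 1·-7 + 2·-7 + 2·1 = -19
  a_8 = 1·-19 + 2·-7 + 2·-7 = -47
  a_9 = 1·-47 + 2·-19 + 2·-7 = -99
  a_10 = 1·-99 + 2·-47 + 2·-19 = -231
  a_11 = 1·-231 + 2·-99 + 2·-47 = -523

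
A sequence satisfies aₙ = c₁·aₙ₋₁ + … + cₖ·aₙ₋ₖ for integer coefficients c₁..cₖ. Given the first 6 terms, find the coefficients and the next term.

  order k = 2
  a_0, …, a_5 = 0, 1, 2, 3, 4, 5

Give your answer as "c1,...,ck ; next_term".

  a_2 = 2·1 + -1·0 = 2
  a_3 = 2·2 + -1·1 = 3
  a_4 = 2·3 + -1·2 = 4
  a_5 = 2·4 + -1·3 = 5
  a_6 = 2·5 + -1·4 = 6

2,-1 ; 6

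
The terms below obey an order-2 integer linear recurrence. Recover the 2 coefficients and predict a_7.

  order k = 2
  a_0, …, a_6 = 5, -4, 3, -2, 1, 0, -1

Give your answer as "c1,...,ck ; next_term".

-2,-1 ; 2

  a_2 = -2·-4 + -1·5 = 3
  a_3 = -2·3 + -1·-4 = -2
  a_4 = -2·-2 + -1·3 = 1
  a_5 = -2·1 + -1·-2 = 0
  a_6 = -2·0 + -1·1 = -1
  a_7 = -2·-1 + -1·0 = 2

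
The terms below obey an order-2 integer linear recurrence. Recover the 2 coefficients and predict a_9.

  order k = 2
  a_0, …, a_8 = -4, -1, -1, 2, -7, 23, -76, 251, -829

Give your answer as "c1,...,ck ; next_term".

  a_2 = -3·-1 + 1·-4 = -1
  a_3 = -3·-1 + 1·-1 = 2
  a_4 = -3·2 + 1·-1 = -7
  a_5 = -3·-7 + 1·2 = 23
  a_6 = -3·23 + 1·-7 = -76
  a_7 = -3·-76 + 1·23 = 251
  a_8 = -3·251 + 1·-76 = -829
  a_9 = -3·-829 + 1·251 = 2738

-3,1 ; 2738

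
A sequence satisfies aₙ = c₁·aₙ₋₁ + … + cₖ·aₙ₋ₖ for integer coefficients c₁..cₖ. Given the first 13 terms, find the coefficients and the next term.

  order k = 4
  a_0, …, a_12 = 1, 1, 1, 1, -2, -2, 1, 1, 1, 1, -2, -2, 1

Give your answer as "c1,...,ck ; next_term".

0,-1,0,-1 ; 1

  a_4 = 0·1 + -1·1 + 0·1 + -1·1 = -2
  a_5 = 0·-2 + -1·1 + 0·1 + -1·1 = -2
  a_6 = 0·-2 + -1·-2 + 0·1 + -1·1 = 1
  a_7 = 0·1 + -1·-2 + 0·-2 + -1·1 = 1
  a_8 = 0·1 + -1·1 + 0·-2 + -1·-2 = 1
  a_9 = 0·1 + -1·1 + 0·1 + -1·-2 = 1
  a_10 = 0·1 + -1·1 + 0·1 + -1·1 = -2
  a_11 = 0·-2 + -1·1 + 0·1 + -1·1 = -2
  a_12 = 0·-2 + -1·-2 + 0·1 + -1·1 = 1
  a_13 = 0·1 + -1·-2 + 0·-2 + -1·1 = 1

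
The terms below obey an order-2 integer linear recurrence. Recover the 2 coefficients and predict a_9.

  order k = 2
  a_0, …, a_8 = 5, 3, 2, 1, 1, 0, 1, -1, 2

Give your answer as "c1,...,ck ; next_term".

  a_2 = -1·3 + 1·5 = 2
  a_3 = -1·2 + 1·3 = 1
  a_4 = -1·1 + 1·2 = 1
  a_5 = -1·1 + 1·1 = 0
  a_6 = -1·0 + 1·1 = 1
  a_7 = -1·1 + 1·0 = -1
  a_8 = -1·-1 + 1·1 = 2
  a_9 = -1·2 + 1·-1 = -3

-1,1 ; -3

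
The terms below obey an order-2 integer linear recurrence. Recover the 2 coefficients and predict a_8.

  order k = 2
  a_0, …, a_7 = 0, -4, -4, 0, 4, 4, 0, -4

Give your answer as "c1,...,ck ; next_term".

1,-1 ; -4

  a_2 = 1·-4 + -1·0 = -4
  a_3 = 1·-4 + -1·-4 = 0
  a_4 = 1·0 + -1·-4 = 4
  a_5 = 1·4 + -1·0 = 4
  a_6 = 1·4 + -1·4 = 0
  a_7 = 1·0 + -1·4 = -4
  a_8 = 1·-4 + -1·0 = -4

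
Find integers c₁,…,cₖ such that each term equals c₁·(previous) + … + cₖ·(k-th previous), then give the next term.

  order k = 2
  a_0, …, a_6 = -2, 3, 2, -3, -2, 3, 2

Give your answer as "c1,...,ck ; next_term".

  a_2 = 0·3 + -1·-2 = 2
  a_3 = 0·2 + -1·3 = -3
  a_4 = 0·-3 + -1·2 = -2
  a_5 = 0·-2 + -1·-3 = 3
  a_6 = 0·3 + -1·-2 = 2
  a_7 = 0·2 + -1·3 = -3

0,-1 ; -3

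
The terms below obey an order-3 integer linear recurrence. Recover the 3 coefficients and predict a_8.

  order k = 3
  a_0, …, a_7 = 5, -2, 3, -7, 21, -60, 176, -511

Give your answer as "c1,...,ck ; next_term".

  a_3 = -2·3 + 3·-2 + 1·5 = -7
  a_4 = -2·-7 + 3·3 + 1·-2 = 21
  a_5 = -2·21 + 3·-7 + 1·3 = -60
  a_6 = -2·-60 + 3·21 + 1·-7 = 176
  a_7 = -2·176 + 3·-60 + 1·21 = -511
  a_8 = -2·-511 + 3·176 + 1·-60 = 1490

-2,3,1 ; 1490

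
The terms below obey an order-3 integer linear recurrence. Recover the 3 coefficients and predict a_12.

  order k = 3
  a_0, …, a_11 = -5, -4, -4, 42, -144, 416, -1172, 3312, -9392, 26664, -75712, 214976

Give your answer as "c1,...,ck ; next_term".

-4,-4,-2 ; -610384

  a_3 = -4·-4 + -4·-4 + -2·-5 = 42
  a_4 = -4·42 + -4·-4 + -2·-4 = -144
  a_5 = -4·-144 + -4·42 + -2·-4 = 416
  a_6 = -4·416 + -4·-144 + -2·42 = -1172
  a_7 = -4·-1172 + -4·416 + -2·-144 = 3312
  a_8 = -4·3312 + -4·-1172 + -2·416 = -9392
  a_9 = -4·-9392 + -4·3312 + -2·-1172 = 26664
  a_10 = -4·26664 + -4·-9392 + -2·3312 = -75712
  a_11 = -4·-75712 + -4·26664 + -2·-9392 = 214976
  a_12 = -4·214976 + -4·-75712 + -2·26664 = -610384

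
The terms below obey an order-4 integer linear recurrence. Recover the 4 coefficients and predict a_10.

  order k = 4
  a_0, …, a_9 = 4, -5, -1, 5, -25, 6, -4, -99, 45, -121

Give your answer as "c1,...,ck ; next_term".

0,1,4,-1 ; -347

  a_4 = 0·5 + 1·-1 + 4·-5 + -1·4 = -25
  a_5 = 0·-25 + 1·5 + 4·-1 + -1·-5 = 6
  a_6 = 0·6 + 1·-25 + 4·5 + -1·-1 = -4
  a_7 = 0·-4 + 1·6 + 4·-25 + -1·5 = -99
  a_8 = 0·-99 + 1·-4 + 4·6 + -1·-25 = 45
  a_9 = 0·45 + 1·-99 + 4·-4 + -1·6 = -121
  a_10 = 0·-121 + 1·45 + 4·-99 + -1·-4 = -347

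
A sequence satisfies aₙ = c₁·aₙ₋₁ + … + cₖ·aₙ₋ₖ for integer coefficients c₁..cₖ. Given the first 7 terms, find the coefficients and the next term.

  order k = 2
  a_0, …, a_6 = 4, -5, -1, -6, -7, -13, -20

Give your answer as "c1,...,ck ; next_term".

1,1 ; -33

  a_2 = 1·-5 + 1·4 = -1
  a_3 = 1·-1 + 1·-5 = -6
  a_4 = 1·-6 + 1·-1 = -7
  a_5 = 1·-7 + 1·-6 = -13
  a_6 = 1·-13 + 1·-7 = -20
  a_7 = 1·-20 + 1·-13 = -33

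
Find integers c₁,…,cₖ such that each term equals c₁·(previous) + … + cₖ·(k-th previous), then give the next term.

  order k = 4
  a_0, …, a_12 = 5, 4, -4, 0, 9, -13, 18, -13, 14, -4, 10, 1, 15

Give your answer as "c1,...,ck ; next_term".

  a_4 = -1·0 + 1·-4 + 2·4 + 1·5 = 9
  a_5 = -1·9 + 1·0 + 2·-4 + 1·4 = -13
  a_6 = -1·-13 + 1·9 + 2·0 + 1·-4 = 18
  a_7 = -1·18 + 1·-13 + 2·9 + 1·0 = -13
  a_8 = -1·-13 + 1·18 + 2·-13 + 1·9 = 14
  a_9 = -1·14 + 1·-13 + 2·18 + 1·-13 = -4
  a_10 = -1·-4 + 1·14 + 2·-13 + 1·18 = 10
  a_11 = -1·10 + 1·-4 + 2·14 + 1·-13 = 1
  a_12 = -1·1 + 1·10 + 2·-4 + 1·14 = 15
  a_13 = -1·15 + 1·1 + 2·10 + 1·-4 = 2

-1,1,2,1 ; 2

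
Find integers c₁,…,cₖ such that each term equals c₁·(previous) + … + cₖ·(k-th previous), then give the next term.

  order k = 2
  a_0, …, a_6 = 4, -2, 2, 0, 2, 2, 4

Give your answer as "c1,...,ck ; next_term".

  a_2 = 1·-2 + 1·4 = 2
  a_3 = 1·2 + 1·-2 = 0
  a_4 = 1·0 + 1·2 = 2
  a_5 = 1·2 + 1·0 = 2
  a_6 = 1·2 + 1·2 = 4
  a_7 = 1·4 + 1·2 = 6

1,1 ; 6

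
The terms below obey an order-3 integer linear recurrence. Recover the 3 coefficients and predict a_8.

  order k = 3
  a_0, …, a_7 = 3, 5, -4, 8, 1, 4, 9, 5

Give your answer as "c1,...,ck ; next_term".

0,1,1 ; 13

  a_3 = 0·-4 + 1·5 + 1·3 = 8
  a_4 = 0·8 + 1·-4 + 1·5 = 1
  a_5 = 0·1 + 1·8 + 1·-4 = 4
  a_6 = 0·4 + 1·1 + 1·8 = 9
  a_7 = 0·9 + 1·4 + 1·1 = 5
  a_8 = 0·5 + 1·9 + 1·4 = 13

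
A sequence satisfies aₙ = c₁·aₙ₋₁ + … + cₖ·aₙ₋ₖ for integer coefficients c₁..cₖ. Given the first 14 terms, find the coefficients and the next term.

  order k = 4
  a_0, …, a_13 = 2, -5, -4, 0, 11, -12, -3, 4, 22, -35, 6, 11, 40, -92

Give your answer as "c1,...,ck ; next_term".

  a_4 = -1·0 + -1·-4 + -1·-5 + 1·2 = 11
  a_5 = -1·11 + -1·0 + -1·-4 + 1·-5 = -12
  a_6 = -1·-12 + -1·11 + -1·0 + 1·-4 = -3
  a_7 = -1·-3 + -1·-12 + -1·11 + 1·0 = 4
  a_8 = -1·4 + -1·-3 + -1·-12 + 1·11 = 22
  a_9 = -1·22 + -1·4 + -1·-3 + 1·-12 = -35
  a_10 = -1·-35 + -1·22 + -1·4 + 1·-3 = 6
  a_11 = -1·6 + -1·-35 + -1·22 + 1·4 = 11
  a_12 = -1·11 + -1·6 + -1·-35 + 1·22 = 40
  a_13 = -1·40 + -1·11 + -1·6 + 1·-35 = -92
  a_14 = -1·-92 + -1·40 + -1·11 + 1·6 = 47

-1,-1,-1,1 ; 47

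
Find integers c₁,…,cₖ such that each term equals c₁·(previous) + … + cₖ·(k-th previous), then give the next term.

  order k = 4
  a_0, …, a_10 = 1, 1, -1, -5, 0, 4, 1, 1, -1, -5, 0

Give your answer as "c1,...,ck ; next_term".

0,-1,0,-1 ; 4

  a_4 = 0·-5 + -1·-1 + 0·1 + -1·1 = 0
  a_5 = 0·0 + -1·-5 + 0·-1 + -1·1 = 4
  a_6 = 0·4 + -1·0 + 0·-5 + -1·-1 = 1
  a_7 = 0·1 + -1·4 + 0·0 + -1·-5 = 1
  a_8 = 0·1 + -1·1 + 0·4 + -1·0 = -1
  a_9 = 0·-1 + -1·1 + 0·1 + -1·4 = -5
  a_10 = 0·-5 + -1·-1 + 0·1 + -1·1 = 0
  a_11 = 0·0 + -1·-5 + 0·-1 + -1·1 = 4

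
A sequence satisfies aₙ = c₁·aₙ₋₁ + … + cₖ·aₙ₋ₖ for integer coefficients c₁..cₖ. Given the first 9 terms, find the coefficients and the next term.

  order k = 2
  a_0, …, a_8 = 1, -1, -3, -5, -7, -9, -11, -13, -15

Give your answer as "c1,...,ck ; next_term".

2,-1 ; -17

  a_2 = 2·-1 + -1·1 = -3
  a_3 = 2·-3 + -1·-1 = -5
  a_4 = 2·-5 + -1·-3 = -7
  a_5 = 2·-7 + -1·-5 = -9
  a_6 = 2·-9 + -1·-7 = -11
  a_7 = 2·-11 + -1·-9 = -13
  a_8 = 2·-13 + -1·-11 = -15
  a_9 = 2·-15 + -1·-13 = -17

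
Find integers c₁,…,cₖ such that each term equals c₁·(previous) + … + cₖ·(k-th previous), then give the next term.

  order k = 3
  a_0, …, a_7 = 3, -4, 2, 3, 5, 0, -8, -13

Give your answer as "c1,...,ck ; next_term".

1,-1,-1 ; -5

  a_3 = 1·2 + -1·-4 + -1·3 = 3
  a_4 = 1·3 + -1·2 + -1·-4 = 5
  a_5 = 1·5 + -1·3 + -1·2 = 0
  a_6 = 1·0 + -1·5 + -1·3 = -8
  a_7 = 1·-8 + -1·0 + -1·5 = -13
  a_8 = 1·-13 + -1·-8 + -1·0 = -5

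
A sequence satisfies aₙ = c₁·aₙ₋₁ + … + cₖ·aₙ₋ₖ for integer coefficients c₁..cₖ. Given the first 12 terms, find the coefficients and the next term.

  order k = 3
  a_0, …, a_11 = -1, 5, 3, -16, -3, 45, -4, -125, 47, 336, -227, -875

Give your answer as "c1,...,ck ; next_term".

-1,-3,-2 ; 884

  a_3 = -1·3 + -3·5 + -2·-1 = -16
  a_4 = -1·-16 + -3·3 + -2·5 = -3
  a_5 = -1·-3 + -3·-16 + -2·3 = 45
  a_6 = -1·45 + -3·-3 + -2·-16 = -4
  a_7 = -1·-4 + -3·45 + -2·-3 = -125
  a_8 = -1·-125 + -3·-4 + -2·45 = 47
  a_9 = -1·47 + -3·-125 + -2·-4 = 336
  a_10 = -1·336 + -3·47 + -2·-125 = -227
  a_11 = -1·-227 + -3·336 + -2·47 = -875
  a_12 = -1·-875 + -3·-227 + -2·336 = 884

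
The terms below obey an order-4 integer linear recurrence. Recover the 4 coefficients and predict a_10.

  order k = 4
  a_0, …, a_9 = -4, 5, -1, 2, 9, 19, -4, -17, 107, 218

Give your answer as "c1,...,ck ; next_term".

  a_4 = 1·2 + -3·-1 + 4·5 + 4·-4 = 9
  a_5 = 1·9 + -3·2 + 4·-1 + 4·5 = 19
  a_6 = 1·19 + -3·9 + 4·2 + 4·-1 = -4
  a_7 = 1·-4 + -3·19 + 4·9 + 4·2 = -17
  a_8 = 1·-17 + -3·-4 + 4·19 + 4·9 = 107
  a_9 = 1·107 + -3·-17 + 4·-4 + 4·19 = 218
  a_10 = 1·218 + -3·107 + 4·-17 + 4·-4 = -187

1,-3,4,4 ; -187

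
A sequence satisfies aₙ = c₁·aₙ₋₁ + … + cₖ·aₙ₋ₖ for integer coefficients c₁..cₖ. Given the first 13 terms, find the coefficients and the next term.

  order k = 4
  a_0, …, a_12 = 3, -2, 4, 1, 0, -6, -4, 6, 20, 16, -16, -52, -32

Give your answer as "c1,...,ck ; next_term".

  a_4 = 2·1 + -2·4 + 0·-2 + 2·3 = 0
  a_5 = 2·0 + -2·1 + 0·4 + 2·-2 = -6
  a_6 = 2·-6 + -2·0 + 0·1 + 2·4 = -4
  a_7 = 2·-4 + -2·-6 + 0·0 + 2·1 = 6
  a_8 = 2·6 + -2·-4 + 0·-6 + 2·0 = 20
  a_9 = 2·20 + -2·6 + 0·-4 + 2·-6 = 16
  a_10 = 2·16 + -2·20 + 0·6 + 2·-4 = -16
  a_11 = 2·-16 + -2·16 + 0·20 + 2·6 = -52
  a_12 = 2·-52 + -2·-16 + 0·16 + 2·20 = -32
  a_13 = 2·-32 + -2·-52 + 0·-16 + 2·16 = 72

2,-2,0,2 ; 72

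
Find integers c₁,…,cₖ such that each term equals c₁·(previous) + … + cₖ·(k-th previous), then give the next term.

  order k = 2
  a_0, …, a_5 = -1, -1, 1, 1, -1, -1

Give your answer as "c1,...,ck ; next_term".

0,-1 ; 1

  a_2 = 0·-1 + -1·-1 = 1
  a_3 = 0·1 + -1·-1 = 1
  a_4 = 0·1 + -1·1 = -1
  a_5 = 0·-1 + -1·1 = -1
  a_6 = 0·-1 + -1·-1 = 1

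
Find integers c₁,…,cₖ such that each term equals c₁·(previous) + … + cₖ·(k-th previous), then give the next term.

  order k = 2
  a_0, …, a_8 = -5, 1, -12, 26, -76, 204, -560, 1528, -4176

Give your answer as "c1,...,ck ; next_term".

  a_2 = -2·1 + 2·-5 = -12
  a_3 = -2·-12 + 2·1 = 26
  a_4 = -2·26 + 2·-12 = -76
  a_5 = -2·-76 + 2·26 = 204
  a_6 = -2·204 + 2·-76 = -560
  a_7 = -2·-560 + 2·204 = 1528
  a_8 = -2·1528 + 2·-560 = -4176
  a_9 = -2·-4176 + 2·1528 = 11408

-2,2 ; 11408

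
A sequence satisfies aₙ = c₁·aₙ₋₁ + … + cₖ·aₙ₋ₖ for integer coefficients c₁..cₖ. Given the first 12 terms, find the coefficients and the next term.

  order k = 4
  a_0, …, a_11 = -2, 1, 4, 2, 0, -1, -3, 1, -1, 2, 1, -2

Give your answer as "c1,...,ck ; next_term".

-1,0,0,-1 ; 3

  a_4 = -1·2 + 0·4 + 0·1 + -1·-2 = 0
  a_5 = -1·0 + 0·2 + 0·4 + -1·1 = -1
  a_6 = -1·-1 + 0·0 + 0·2 + -1·4 = -3
  a_7 = -1·-3 + 0·-1 + 0·0 + -1·2 = 1
  a_8 = -1·1 + 0·-3 + 0·-1 + -1·0 = -1
  a_9 = -1·-1 + 0·1 + 0·-3 + -1·-1 = 2
  a_10 = -1·2 + 0·-1 + 0·1 + -1·-3 = 1
  a_11 = -1·1 + 0·2 + 0·-1 + -1·1 = -2
  a_12 = -1·-2 + 0·1 + 0·2 + -1·-1 = 3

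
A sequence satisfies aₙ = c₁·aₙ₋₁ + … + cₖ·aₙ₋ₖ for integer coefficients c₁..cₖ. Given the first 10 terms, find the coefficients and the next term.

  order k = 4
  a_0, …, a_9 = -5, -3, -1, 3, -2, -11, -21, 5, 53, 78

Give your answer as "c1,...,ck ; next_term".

  a_4 = 1·3 + -1·-1 + -3·-3 + 3·-5 = -2
  a_5 = 1·-2 + -1·3 + -3·-1 + 3·-3 = -11
  a_6 = 1·-11 + -1·-2 + -3·3 + 3·-1 = -21
  a_7 = 1·-21 + -1·-11 + -3·-2 + 3·3 = 5
  a_8 = 1·5 + -1·-21 + -3·-11 + 3·-2 = 53
  a_9 = 1·53 + -1·5 + -3·-21 + 3·-11 = 78
  a_10 = 1·78 + -1·53 + -3·5 + 3·-21 = -53

1,-1,-3,3 ; -53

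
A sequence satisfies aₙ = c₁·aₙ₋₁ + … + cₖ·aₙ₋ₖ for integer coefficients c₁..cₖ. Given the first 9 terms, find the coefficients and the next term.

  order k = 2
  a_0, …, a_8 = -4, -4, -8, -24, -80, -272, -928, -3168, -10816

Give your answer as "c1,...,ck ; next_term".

4,-2 ; -36928

  a_2 = 4·-4 + -2·-4 = -8
  a_3 = 4·-8 + -2·-4 = -24
  a_4 = 4·-24 + -2·-8 = -80
  a_5 = 4·-80 + -2·-24 = -272
  a_6 = 4·-272 + -2·-80 = -928
  a_7 = 4·-928 + -2·-272 = -3168
  a_8 = 4·-3168 + -2·-928 = -10816
  a_9 = 4·-10816 + -2·-3168 = -36928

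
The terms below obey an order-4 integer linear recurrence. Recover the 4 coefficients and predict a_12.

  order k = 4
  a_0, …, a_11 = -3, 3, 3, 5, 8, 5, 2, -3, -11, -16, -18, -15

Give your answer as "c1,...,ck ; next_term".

1,0,0,-1 ; -4

  a_4 = 1·5 + 0·3 + 0·3 + -1·-3 = 8
  a_5 = 1·8 + 0·5 + 0·3 + -1·3 = 5
  a_6 = 1·5 + 0·8 + 0·5 + -1·3 = 2
  a_7 = 1·2 + 0·5 + 0·8 + -1·5 = -3
  a_8 = 1·-3 + 0·2 + 0·5 + -1·8 = -11
  a_9 = 1·-11 + 0·-3 + 0·2 + -1·5 = -16
  a_10 = 1·-16 + 0·-11 + 0·-3 + -1·2 = -18
  a_11 = 1·-18 + 0·-16 + 0·-11 + -1·-3 = -15
  a_12 = 1·-15 + 0·-18 + 0·-16 + -1·-11 = -4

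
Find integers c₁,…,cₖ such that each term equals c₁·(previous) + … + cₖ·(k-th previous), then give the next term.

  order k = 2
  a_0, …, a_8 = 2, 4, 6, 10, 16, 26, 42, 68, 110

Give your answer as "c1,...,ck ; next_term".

  a_2 = 1·4 + 1·2 = 6
  a_3 = 1·6 + 1·4 = 10
  a_4 = 1·10 + 1·6 = 16
  a_5 = 1·16 + 1·10 = 26
  a_6 = 1·26 + 1·16 = 42
  a_7 = 1·42 + 1·26 = 68
  a_8 = 1·68 + 1·42 = 110
  a_9 = 1·110 + 1·68 = 178

1,1 ; 178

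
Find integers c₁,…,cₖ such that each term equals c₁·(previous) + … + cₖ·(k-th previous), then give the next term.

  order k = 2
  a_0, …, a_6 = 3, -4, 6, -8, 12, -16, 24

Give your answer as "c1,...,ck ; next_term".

  a_2 = 0·-4 + 2·3 = 6
  a_3 = 0·6 + 2·-4 = -8
  a_4 = 0·-8 + 2·6 = 12
  a_5 = 0·12 + 2·-8 = -16
  a_6 = 0·-16 + 2·12 = 24
  a_7 = 0·24 + 2·-16 = -32

0,2 ; -32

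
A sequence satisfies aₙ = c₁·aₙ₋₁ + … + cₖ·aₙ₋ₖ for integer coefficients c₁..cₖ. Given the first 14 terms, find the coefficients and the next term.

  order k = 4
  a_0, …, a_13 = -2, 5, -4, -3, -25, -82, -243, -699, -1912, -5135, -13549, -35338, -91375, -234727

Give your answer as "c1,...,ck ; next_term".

  a_4 = 3·-3 + 1·-4 + -4·5 + -4·-2 = -25
  a_5 = 3·-25 + 1·-3 + -4·-4 + -4·5 = -82
  a_6 = 3·-82 + 1·-25 + -4·-3 + -4·-4 = -243
  a_7 = 3·-243 + 1·-82 + -4·-25 + -4·-3 = -699
  a_8 = 3·-699 + 1·-243 + -4·-82 + -4·-25 = -1912
  a_9 = 3·-1912 + 1·-699 + -4·-243 + -4·-82 = -5135
  a_10 = 3·-5135 + 1·-1912 + -4·-699 + -4·-243 = -13549
  a_11 = 3·-13549 + 1·-5135 + -4·-1912 + -4·-699 = -35338
  a_12 = 3·-35338 + 1·-13549 + -4·-5135 + -4·-1912 = -91375
  a_13 = 3·-91375 + 1·-35338 + -4·-13549 + -4·-5135 = -234727
  a_14 = 3·-234727 + 1·-91375 + -4·-35338 + -4·-13549 = -600008

3,1,-4,-4 ; -600008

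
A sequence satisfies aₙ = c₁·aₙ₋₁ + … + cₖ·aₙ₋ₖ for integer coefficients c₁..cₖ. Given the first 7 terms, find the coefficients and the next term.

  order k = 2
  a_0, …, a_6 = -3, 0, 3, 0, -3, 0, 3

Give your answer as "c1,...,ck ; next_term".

  a_2 = 0·0 + -1·-3 = 3
  a_3 = 0·3 + -1·0 = 0
  a_4 = 0·0 + -1·3 = -3
  a_5 = 0·-3 + -1·0 = 0
  a_6 = 0·0 + -1·-3 = 3
  a_7 = 0·3 + -1·0 = 0

0,-1 ; 0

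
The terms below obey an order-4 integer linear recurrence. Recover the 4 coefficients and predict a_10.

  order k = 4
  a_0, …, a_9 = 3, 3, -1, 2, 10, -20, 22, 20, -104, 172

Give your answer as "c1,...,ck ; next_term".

  a_4 = -2·2 + -2·-1 + 2·3 + 2·3 = 10
  a_5 = -2·10 + -2·2 + 2·-1 + 2·3 = -20
  a_6 = -2·-20 + -2·10 + 2·2 + 2·-1 = 22
  a_7 = -2·22 + -2·-20 + 2·10 + 2·2 = 20
  a_8 = -2·20 + -2·22 + 2·-20 + 2·10 = -104
  a_9 = -2·-104 + -2·20 + 2·22 + 2·-20 = 172
  a_10 = -2·172 + -2·-104 + 2·20 + 2·22 = -52

-2,-2,2,2 ; -52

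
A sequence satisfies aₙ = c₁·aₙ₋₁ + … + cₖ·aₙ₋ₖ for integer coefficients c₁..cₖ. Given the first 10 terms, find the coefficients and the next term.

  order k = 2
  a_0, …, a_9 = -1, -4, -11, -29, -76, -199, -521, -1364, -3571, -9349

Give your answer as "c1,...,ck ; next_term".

  a_2 = 3·-4 + -1·-1 = -11
  a_3 = 3·-11 + -1·-4 = -29
  a_4 = 3·-29 + -1·-11 = -76
  a_5 = 3·-76 + -1·-29 = -199
  a_6 = 3·-199 + -1·-76 = -521
  a_7 = 3·-521 + -1·-199 = -1364
  a_8 = 3·-1364 + -1·-521 = -3571
  a_9 = 3·-3571 + -1·-1364 = -9349
  a_10 = 3·-9349 + -1·-3571 = -24476

3,-1 ; -24476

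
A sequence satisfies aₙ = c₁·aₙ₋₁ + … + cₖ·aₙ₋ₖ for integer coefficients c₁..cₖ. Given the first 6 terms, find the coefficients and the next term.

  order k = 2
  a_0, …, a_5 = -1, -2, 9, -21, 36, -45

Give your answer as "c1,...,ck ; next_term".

-3,-3 ; 27

  a_2 = -3·-2 + -3·-1 = 9
  a_3 = -3·9 + -3·-2 = -21
  a_4 = -3·-21 + -3·9 = 36
  a_5 = -3·36 + -3·-21 = -45
  a_6 = -3·-45 + -3·36 = 27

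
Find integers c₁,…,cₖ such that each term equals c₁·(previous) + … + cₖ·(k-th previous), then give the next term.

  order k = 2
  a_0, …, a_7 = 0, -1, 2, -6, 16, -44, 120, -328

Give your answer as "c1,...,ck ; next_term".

  a_2 = -2·-1 + 2·0 = 2
  a_3 = -2·2 + 2·-1 = -6
  a_4 = -2·-6 + 2·2 = 16
  a_5 = -2·16 + 2·-6 = -44
  a_6 = -2·-44 + 2·16 = 120
  a_7 = -2·120 + 2·-44 = -328
  a_8 = -2·-328 + 2·120 = 896

-2,2 ; 896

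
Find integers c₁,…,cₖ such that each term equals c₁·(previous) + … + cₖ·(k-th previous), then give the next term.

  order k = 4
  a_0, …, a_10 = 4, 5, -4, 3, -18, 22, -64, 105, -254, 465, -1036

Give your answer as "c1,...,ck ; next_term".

0,3,-2,1 ; 2008

  a_4 = 0·3 + 3·-4 + -2·5 + 1·4 = -18
  a_5 = 0·-18 + 3·3 + -2·-4 + 1·5 = 22
  a_6 = 0·22 + 3·-18 + -2·3 + 1·-4 = -64
  a_7 = 0·-64 + 3·22 + -2·-18 + 1·3 = 105
  a_8 = 0·105 + 3·-64 + -2·22 + 1·-18 = -254
  a_9 = 0·-254 + 3·105 + -2·-64 + 1·22 = 465
  a_10 = 0·465 + 3·-254 + -2·105 + 1·-64 = -1036
  a_11 = 0·-1036 + 3·465 + -2·-254 + 1·105 = 2008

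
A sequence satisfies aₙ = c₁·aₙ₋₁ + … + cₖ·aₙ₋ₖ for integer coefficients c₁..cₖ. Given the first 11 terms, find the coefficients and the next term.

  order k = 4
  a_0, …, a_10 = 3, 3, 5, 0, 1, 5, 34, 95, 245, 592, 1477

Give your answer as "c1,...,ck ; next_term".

3,-1,-2,4 ; 3729

  a_4 = 3·0 + -1·5 + -2·3 + 4·3 = 1
  a_5 = 3·1 + -1·0 + -2·5 + 4·3 = 5
  a_6 = 3·5 + -1·1 + -2·0 + 4·5 = 34
  a_7 = 3·34 + -1·5 + -2·1 + 4·0 = 95
  a_8 = 3·95 + -1·34 + -2·5 + 4·1 = 245
  a_9 = 3·245 + -1·95 + -2·34 + 4·5 = 592
  a_10 = 3·592 + -1·245 + -2·95 + 4·34 = 1477
  a_11 = 3·1477 + -1·592 + -2·245 + 4·95 = 3729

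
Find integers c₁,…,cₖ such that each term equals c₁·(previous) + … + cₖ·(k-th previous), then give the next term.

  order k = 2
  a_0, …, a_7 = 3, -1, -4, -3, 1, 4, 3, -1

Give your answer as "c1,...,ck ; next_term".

  a_2 = 1·-1 + -1·3 = -4
  a_3 = 1·-4 + -1·-1 = -3
  a_4 = 1·-3 + -1·-4 = 1
  a_5 = 1·1 + -1·-3 = 4
  a_6 = 1·4 + -1·1 = 3
  a_7 = 1·3 + -1·4 = -1
  a_8 = 1·-1 + -1·3 = -4

1,-1 ; -4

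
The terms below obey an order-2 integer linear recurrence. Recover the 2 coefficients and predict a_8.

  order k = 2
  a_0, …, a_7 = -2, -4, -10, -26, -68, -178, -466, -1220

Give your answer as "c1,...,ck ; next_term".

3,-1 ; -3194

  a_2 = 3·-4 + -1·-2 = -10
  a_3 = 3·-10 + -1·-4 = -26
  a_4 = 3·-26 + -1·-10 = -68
  a_5 = 3·-68 + -1·-26 = -178
  a_6 = 3·-178 + -1·-68 = -466
  a_7 = 3·-466 + -1·-178 = -1220
  a_8 = 3·-1220 + -1·-466 = -3194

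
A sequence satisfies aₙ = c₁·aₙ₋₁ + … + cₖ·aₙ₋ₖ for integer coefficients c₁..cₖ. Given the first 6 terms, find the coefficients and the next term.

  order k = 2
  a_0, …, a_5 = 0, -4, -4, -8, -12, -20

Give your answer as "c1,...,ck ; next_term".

1,1 ; -32

  a_2 = 1·-4 + 1·0 = -4
  a_3 = 1·-4 + 1·-4 = -8
  a_4 = 1·-8 + 1·-4 = -12
  a_5 = 1·-12 + 1·-8 = -20
  a_6 = 1·-20 + 1·-12 = -32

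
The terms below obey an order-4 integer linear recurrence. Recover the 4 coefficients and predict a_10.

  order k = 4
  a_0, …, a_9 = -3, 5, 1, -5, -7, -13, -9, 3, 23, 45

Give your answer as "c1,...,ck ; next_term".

  a_4 = 1·-5 + 0·1 + -1·5 + -1·-3 = -7
  a_5 = 1·-7 + 0·-5 + -1·1 + -1·5 = -13
  a_6 = 1·-13 + 0·-7 + -1·-5 + -1·1 = -9
  a_7 = 1·-9 + 0·-13 + -1·-7 + -1·-5 = 3
  a_8 = 1·3 + 0·-9 + -1·-13 + -1·-7 = 23
  a_9 = 1·23 + 0·3 + -1·-9 + -1·-13 = 45
  a_10 = 1·45 + 0·23 + -1·3 + -1·-9 = 51

1,0,-1,-1 ; 51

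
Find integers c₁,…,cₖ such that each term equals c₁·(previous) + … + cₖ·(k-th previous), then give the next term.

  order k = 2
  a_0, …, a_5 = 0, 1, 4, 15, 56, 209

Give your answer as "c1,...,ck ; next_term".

4,-1 ; 780

  a_2 = 4·1 + -1·0 = 4
  a_3 = 4·4 + -1·1 = 15
  a_4 = 4·15 + -1·4 = 56
  a_5 = 4·56 + -1·15 = 209
  a_6 = 4·209 + -1·56 = 780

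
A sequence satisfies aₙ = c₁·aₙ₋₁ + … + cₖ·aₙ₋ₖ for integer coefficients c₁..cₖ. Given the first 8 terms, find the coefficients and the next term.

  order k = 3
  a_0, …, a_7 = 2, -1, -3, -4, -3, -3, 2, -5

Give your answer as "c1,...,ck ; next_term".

-1,3,-2 ; 17

  a_3 = -1·-3 + 3·-1 + -2·2 = -4
  a_4 = -1·-4 + 3·-3 + -2·-1 = -3
  a_5 = -1·-3 + 3·-4 + -2·-3 = -3
  a_6 = -1·-3 + 3·-3 + -2·-4 = 2
  a_7 = -1·2 + 3·-3 + -2·-3 = -5
  a_8 = -1·-5 + 3·2 + -2·-3 = 17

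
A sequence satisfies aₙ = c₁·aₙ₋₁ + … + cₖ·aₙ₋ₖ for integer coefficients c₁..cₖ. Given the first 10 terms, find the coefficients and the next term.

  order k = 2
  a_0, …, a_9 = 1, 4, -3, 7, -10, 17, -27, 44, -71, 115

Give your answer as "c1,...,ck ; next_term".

-1,1 ; -186

  a_2 = -1·4 + 1·1 = -3
  a_3 = -1·-3 + 1·4 = 7
  a_4 = -1·7 + 1·-3 = -10
  a_5 = -1·-10 + 1·7 = 17
  a_6 = -1·17 + 1·-10 = -27
  a_7 = -1·-27 + 1·17 = 44
  a_8 = -1·44 + 1·-27 = -71
  a_9 = -1·-71 + 1·44 = 115
  a_10 = -1·115 + 1·-71 = -186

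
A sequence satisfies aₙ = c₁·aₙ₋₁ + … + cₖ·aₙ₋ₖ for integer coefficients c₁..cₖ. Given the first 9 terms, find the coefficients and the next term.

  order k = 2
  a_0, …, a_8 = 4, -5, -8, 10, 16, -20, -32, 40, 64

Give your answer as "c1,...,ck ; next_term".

0,-2 ; -80

  a_2 = 0·-5 + -2·4 = -8
  a_3 = 0·-8 + -2·-5 = 10
  a_4 = 0·10 + -2·-8 = 16
  a_5 = 0·16 + -2·10 = -20
  a_6 = 0·-20 + -2·16 = -32
  a_7 = 0·-32 + -2·-20 = 40
  a_8 = 0·40 + -2·-32 = 64
  a_9 = 0·64 + -2·40 = -80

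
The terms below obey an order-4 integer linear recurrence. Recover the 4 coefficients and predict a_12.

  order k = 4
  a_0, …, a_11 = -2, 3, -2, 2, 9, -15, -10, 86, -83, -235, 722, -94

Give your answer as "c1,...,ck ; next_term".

  a_4 = -1·2 + -3·-2 + 3·3 + 2·-2 = 9
  a_5 = -1·9 + -3·2 + 3·-2 + 2·3 = -15
  a_6 = -1·-15 + -3·9 + 3·2 + 2·-2 = -10
  a_7 = -1·-10 + -3·-15 + 3·9 + 2·2 = 86
  a_8 = -1·86 + -3·-10 + 3·-15 + 2·9 = -83
  a_9 = -1·-83 + -3·86 + 3·-10 + 2·-15 = -235
  a_10 = -1·-235 + -3·-83 + 3·86 + 2·-10 = 722
  a_11 = -1·722 + -3·-235 + 3·-83 + 2·86 = -94
  a_12 = -1·-94 + -3·722 + 3·-235 + 2·-83 = -2943

-1,-3,3,2 ; -2943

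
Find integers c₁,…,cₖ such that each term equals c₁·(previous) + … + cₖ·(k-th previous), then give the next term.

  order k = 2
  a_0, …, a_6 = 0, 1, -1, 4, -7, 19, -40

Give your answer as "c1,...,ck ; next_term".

  a_2 = -1·1 + 3·0 = -1
  a_3 = -1·-1 + 3·1 = 4
  a_4 = -1·4 + 3·-1 = -7
  a_5 = -1·-7 + 3·4 = 19
  a_6 = -1·19 + 3·-7 = -40
  a_7 = -1·-40 + 3·19 = 97

-1,3 ; 97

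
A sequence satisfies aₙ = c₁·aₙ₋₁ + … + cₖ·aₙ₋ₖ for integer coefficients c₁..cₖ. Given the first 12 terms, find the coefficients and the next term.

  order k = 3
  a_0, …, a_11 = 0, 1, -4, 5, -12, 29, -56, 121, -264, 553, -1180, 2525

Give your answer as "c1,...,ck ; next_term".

-1,1,-3 ; -5364

  a_3 = -1·-4 + 1·1 + -3·0 = 5
  a_4 = -1·5 + 1·-4 + -3·1 = -12
  a_5 = -1·-12 + 1·5 + -3·-4 = 29
  a_6 = -1·29 + 1·-12 + -3·5 = -56
  a_7 = -1·-56 + 1·29 + -3·-12 = 121
  a_8 = -1·121 + 1·-56 + -3·29 = -264
  a_9 = -1·-264 + 1·121 + -3·-56 = 553
  a_10 = -1·553 + 1·-264 + -3·121 = -1180
  a_11 = -1·-1180 + 1·553 + -3·-264 = 2525
  a_12 = -1·2525 + 1·-1180 + -3·553 = -5364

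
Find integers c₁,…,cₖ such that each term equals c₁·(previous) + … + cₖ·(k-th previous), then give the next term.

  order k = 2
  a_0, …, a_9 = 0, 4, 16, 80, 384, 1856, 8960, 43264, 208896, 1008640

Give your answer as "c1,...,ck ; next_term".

4,4 ; 4870144

  a_2 = 4·4 + 4·0 = 16
  a_3 = 4·16 + 4·4 = 80
  a_4 = 4·80 + 4·16 = 384
  a_5 = 4·384 + 4·80 = 1856
  a_6 = 4·1856 + 4·384 = 8960
  a_7 = 4·8960 + 4·1856 = 43264
  a_8 = 4·43264 + 4·8960 = 208896
  a_9 = 4·208896 + 4·43264 = 1008640
  a_10 = 4·1008640 + 4·208896 = 4870144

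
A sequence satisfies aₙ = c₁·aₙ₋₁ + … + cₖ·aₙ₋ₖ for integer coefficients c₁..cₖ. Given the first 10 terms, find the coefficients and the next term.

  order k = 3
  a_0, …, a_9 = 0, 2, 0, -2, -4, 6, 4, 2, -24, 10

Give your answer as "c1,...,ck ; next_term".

  a_3 = -1·0 + -1·2 + -3·0 = -2
  a_4 = -1·-2 + -1·0 + -3·2 = -4
  a_5 = -1·-4 + -1·-2 + -3·0 = 6
  a_6 = -1·6 + -1·-4 + -3·-2 = 4
  a_7 = -1·4 + -1·6 + -3·-4 = 2
  a_8 = -1·2 + -1·4 + -3·6 = -24
  a_9 = -1·-24 + -1·2 + -3·4 = 10
  a_10 = -1·10 + -1·-24 + -3·2 = 8

-1,-1,-3 ; 8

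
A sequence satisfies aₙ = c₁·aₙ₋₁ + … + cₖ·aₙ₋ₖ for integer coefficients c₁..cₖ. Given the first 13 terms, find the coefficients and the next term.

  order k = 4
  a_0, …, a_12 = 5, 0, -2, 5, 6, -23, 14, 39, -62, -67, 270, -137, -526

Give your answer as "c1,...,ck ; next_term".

-2,-3,-2,2 ; 789

  a_4 = -2·5 + -3·-2 + -2·0 + 2·5 = 6
  a_5 = -2·6 + -3·5 + -2·-2 + 2·0 = -23
  a_6 = -2·-23 + -3·6 + -2·5 + 2·-2 = 14
  a_7 = -2·14 + -3·-23 + -2·6 + 2·5 = 39
  a_8 = -2·39 + -3·14 + -2·-23 + 2·6 = -62
  a_9 = -2·-62 + -3·39 + -2·14 + 2·-23 = -67
  a_10 = -2·-67 + -3·-62 + -2·39 + 2·14 = 270
  a_11 = -2·270 + -3·-67 + -2·-62 + 2·39 = -137
  a_12 = -2·-137 + -3·270 + -2·-67 + 2·-62 = -526
  a_13 = -2·-526 + -3·-137 + -2·270 + 2·-67 = 789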